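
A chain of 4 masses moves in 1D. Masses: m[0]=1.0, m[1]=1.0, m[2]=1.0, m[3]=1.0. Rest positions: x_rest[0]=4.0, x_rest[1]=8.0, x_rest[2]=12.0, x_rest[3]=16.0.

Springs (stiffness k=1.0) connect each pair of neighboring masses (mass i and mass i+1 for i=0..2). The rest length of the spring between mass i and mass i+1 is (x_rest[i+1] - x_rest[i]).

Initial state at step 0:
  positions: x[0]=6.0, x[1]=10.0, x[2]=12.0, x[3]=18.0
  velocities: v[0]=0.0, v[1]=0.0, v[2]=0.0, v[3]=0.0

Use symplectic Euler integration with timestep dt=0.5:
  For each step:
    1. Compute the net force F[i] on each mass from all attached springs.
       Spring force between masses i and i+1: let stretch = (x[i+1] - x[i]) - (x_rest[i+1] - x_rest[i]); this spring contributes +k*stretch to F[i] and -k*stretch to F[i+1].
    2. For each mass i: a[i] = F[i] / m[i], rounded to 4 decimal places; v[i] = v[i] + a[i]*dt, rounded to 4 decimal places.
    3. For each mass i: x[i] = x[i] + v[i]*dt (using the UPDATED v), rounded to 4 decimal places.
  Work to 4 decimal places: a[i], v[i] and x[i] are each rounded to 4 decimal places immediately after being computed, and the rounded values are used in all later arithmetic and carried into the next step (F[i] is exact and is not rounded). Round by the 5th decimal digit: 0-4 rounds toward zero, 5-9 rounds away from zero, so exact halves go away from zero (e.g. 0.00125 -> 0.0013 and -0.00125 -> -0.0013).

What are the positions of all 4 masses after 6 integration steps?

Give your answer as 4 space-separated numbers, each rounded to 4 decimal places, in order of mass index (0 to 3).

Step 0: x=[6.0000 10.0000 12.0000 18.0000] v=[0.0000 0.0000 0.0000 0.0000]
Step 1: x=[6.0000 9.5000 13.0000 17.5000] v=[0.0000 -1.0000 2.0000 -1.0000]
Step 2: x=[5.8750 9.0000 14.2500 16.8750] v=[-0.2500 -1.0000 2.5000 -1.2500]
Step 3: x=[5.5313 9.0313 14.8438 16.5938] v=[-0.6875 0.0625 1.1875 -0.5625]
Step 4: x=[5.0626 9.6407 14.4219 16.8751] v=[-0.9375 1.2188 -0.8438 0.5625]
Step 5: x=[4.7384 10.3009 13.4180 17.5431] v=[-0.6485 1.3204 -2.0078 1.3359]
Step 6: x=[4.8048 10.3498 12.6661 18.1798] v=[0.1328 0.0977 -1.5038 1.2734]

Answer: 4.8048 10.3498 12.6661 18.1798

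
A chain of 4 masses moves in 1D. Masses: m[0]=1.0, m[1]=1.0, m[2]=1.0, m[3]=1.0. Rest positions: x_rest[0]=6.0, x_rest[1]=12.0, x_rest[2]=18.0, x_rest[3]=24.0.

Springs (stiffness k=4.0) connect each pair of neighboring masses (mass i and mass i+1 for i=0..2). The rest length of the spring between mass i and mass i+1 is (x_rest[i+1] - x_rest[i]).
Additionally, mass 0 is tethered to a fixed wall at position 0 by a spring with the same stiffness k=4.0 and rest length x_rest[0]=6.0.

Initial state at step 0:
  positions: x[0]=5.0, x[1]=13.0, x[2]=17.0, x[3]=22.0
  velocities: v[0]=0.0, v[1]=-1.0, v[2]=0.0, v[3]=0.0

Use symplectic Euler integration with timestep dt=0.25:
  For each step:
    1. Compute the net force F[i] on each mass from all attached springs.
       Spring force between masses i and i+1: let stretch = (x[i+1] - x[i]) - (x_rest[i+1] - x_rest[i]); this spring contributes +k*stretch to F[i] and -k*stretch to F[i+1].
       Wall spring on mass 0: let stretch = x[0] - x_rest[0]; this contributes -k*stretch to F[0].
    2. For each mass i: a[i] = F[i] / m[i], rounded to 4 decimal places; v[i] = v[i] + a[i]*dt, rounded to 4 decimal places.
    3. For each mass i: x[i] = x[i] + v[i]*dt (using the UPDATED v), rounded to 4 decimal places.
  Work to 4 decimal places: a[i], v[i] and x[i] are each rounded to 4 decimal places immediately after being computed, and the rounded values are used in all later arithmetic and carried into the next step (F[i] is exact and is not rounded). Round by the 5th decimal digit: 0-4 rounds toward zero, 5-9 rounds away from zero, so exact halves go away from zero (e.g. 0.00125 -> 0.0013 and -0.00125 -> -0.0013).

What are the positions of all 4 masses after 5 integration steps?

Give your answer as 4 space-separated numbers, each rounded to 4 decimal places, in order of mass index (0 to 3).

Answer: 4.7559 11.2227 16.3184 24.2081

Derivation:
Step 0: x=[5.0000 13.0000 17.0000 22.0000] v=[0.0000 -1.0000 0.0000 0.0000]
Step 1: x=[5.7500 11.7500 17.2500 22.2500] v=[3.0000 -5.0000 1.0000 1.0000]
Step 2: x=[6.5625 10.3750 17.3750 22.7500] v=[3.2500 -5.5000 0.5000 2.0000]
Step 3: x=[6.6875 9.7969 17.0938 23.4063] v=[0.5000 -2.3125 -1.1250 2.6250]
Step 4: x=[5.9180 10.2657 16.5665 23.9844] v=[-3.0781 1.8750 -2.1094 2.3125]
Step 5: x=[4.7559 11.2227 16.3184 24.2081] v=[-4.6484 3.8281 -0.9923 0.8946]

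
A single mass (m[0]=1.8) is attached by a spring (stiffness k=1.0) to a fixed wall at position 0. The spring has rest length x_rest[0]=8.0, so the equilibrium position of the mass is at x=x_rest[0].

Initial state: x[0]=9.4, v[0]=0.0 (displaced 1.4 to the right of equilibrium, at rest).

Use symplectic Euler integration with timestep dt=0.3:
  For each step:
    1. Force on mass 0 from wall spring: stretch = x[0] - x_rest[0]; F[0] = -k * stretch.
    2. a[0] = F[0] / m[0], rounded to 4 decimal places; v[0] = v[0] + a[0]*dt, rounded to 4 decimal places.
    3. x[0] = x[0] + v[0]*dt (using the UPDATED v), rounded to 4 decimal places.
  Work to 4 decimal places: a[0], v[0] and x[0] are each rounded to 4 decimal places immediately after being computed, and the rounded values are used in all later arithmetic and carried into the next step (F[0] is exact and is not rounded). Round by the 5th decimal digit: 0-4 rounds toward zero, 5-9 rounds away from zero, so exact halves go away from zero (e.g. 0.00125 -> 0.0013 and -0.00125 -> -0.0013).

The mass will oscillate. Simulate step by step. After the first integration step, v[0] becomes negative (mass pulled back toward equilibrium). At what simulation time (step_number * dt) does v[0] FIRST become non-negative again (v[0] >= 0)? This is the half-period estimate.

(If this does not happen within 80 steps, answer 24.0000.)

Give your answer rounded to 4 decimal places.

Answer: 4.5000

Derivation:
Step 0: x=[9.4000] v=[0.0000]
Step 1: x=[9.3300] v=[-0.2333]
Step 2: x=[9.1935] v=[-0.4550]
Step 3: x=[8.9973] v=[-0.6539]
Step 4: x=[8.7513] v=[-0.8201]
Step 5: x=[8.4677] v=[-0.9453]
Step 6: x=[8.1607] v=[-1.0232]
Step 7: x=[7.8457] v=[-1.0500]
Step 8: x=[7.5384] v=[-1.0243]
Step 9: x=[7.2542] v=[-0.9474]
Step 10: x=[7.0073] v=[-0.8231]
Step 11: x=[6.8100] v=[-0.6577]
Step 12: x=[6.6722] v=[-0.4594]
Step 13: x=[6.6008] v=[-0.2381]
Step 14: x=[6.5993] v=[-0.0049]
Step 15: x=[6.6679] v=[0.2286]
First v>=0 after going negative at step 15, time=4.5000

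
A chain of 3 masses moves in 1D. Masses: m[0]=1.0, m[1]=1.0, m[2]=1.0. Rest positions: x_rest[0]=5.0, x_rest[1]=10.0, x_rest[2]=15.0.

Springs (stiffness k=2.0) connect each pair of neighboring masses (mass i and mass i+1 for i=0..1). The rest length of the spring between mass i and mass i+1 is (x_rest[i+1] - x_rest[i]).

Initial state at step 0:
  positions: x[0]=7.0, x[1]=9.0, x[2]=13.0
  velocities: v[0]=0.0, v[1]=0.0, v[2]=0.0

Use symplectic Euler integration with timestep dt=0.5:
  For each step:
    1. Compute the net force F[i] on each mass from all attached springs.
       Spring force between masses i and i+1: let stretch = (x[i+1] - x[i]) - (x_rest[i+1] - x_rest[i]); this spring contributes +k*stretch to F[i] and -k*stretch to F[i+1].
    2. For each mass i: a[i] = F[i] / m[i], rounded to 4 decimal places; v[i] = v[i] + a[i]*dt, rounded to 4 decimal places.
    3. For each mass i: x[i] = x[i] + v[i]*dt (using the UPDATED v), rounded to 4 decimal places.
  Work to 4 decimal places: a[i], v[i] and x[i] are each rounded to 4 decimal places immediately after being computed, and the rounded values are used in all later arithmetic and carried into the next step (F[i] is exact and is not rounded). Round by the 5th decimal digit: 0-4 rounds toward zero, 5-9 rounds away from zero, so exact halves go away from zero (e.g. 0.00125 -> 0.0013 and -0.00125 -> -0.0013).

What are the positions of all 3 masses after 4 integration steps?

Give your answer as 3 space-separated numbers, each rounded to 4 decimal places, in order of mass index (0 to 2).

Answer: 2.9375 8.8750 17.1875

Derivation:
Step 0: x=[7.0000 9.0000 13.0000] v=[0.0000 0.0000 0.0000]
Step 1: x=[5.5000 10.0000 13.5000] v=[-3.0000 2.0000 1.0000]
Step 2: x=[3.7500 10.5000 14.7500] v=[-3.5000 1.0000 2.5000]
Step 3: x=[2.8750 9.7500 16.3750] v=[-1.7500 -1.5000 3.2500]
Step 4: x=[2.9375 8.8750 17.1875] v=[0.1250 -1.7500 1.6250]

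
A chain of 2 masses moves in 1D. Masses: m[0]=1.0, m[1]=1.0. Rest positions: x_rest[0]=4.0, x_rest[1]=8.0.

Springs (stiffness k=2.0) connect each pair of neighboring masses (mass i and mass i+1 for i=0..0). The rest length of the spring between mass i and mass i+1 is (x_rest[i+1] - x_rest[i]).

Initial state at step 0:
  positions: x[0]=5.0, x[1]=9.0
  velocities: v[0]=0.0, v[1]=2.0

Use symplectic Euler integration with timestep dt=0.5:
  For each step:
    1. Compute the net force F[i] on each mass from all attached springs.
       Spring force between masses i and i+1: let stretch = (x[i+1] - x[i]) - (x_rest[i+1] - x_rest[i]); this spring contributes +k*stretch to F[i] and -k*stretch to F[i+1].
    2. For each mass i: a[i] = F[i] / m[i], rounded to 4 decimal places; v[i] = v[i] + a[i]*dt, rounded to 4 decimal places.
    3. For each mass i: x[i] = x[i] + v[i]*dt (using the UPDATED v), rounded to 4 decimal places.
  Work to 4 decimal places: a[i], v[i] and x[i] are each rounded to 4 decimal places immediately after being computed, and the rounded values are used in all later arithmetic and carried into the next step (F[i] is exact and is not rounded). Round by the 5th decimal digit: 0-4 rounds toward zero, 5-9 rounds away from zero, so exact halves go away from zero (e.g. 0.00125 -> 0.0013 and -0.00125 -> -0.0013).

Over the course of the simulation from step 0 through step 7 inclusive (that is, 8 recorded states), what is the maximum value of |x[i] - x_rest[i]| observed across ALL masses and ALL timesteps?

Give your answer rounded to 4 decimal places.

Step 0: x=[5.0000 9.0000] v=[0.0000 2.0000]
Step 1: x=[5.0000 10.0000] v=[0.0000 2.0000]
Step 2: x=[5.5000 10.5000] v=[1.0000 1.0000]
Step 3: x=[6.5000 10.5000] v=[2.0000 0.0000]
Step 4: x=[7.5000 10.5000] v=[2.0000 0.0000]
Step 5: x=[8.0000 11.0000] v=[1.0000 1.0000]
Step 6: x=[8.0000 12.0000] v=[0.0000 2.0000]
Step 7: x=[8.0000 13.0000] v=[0.0000 2.0000]
Max displacement = 5.0000

Answer: 5.0000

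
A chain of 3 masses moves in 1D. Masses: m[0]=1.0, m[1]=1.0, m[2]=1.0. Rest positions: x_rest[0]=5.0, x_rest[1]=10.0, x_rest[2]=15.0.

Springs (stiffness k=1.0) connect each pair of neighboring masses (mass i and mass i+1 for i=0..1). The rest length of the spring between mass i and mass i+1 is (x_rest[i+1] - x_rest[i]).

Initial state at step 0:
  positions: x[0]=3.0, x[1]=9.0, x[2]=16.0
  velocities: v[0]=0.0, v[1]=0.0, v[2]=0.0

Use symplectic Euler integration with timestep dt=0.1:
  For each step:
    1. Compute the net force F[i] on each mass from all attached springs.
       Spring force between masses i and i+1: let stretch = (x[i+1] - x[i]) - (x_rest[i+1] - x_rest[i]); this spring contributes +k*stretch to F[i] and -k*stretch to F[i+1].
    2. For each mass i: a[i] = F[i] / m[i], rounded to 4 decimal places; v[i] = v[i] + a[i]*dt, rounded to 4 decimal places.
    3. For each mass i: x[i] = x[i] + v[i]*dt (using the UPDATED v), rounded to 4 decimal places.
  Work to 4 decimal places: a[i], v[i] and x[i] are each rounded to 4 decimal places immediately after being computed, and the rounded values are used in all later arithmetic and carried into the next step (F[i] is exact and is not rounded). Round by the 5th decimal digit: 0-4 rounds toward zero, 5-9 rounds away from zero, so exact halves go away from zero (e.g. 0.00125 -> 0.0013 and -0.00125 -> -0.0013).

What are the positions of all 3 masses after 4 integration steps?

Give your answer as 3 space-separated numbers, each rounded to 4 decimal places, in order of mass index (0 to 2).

Answer: 3.1000 9.0956 15.8045

Derivation:
Step 0: x=[3.0000 9.0000 16.0000] v=[0.0000 0.0000 0.0000]
Step 1: x=[3.0100 9.0100 15.9800] v=[0.1000 0.1000 -0.2000]
Step 2: x=[3.0300 9.0297 15.9403] v=[0.2000 0.1970 -0.3970]
Step 3: x=[3.0600 9.0585 15.8815] v=[0.3000 0.2881 -0.5881]
Step 4: x=[3.1000 9.0956 15.8045] v=[0.3999 0.3706 -0.7704]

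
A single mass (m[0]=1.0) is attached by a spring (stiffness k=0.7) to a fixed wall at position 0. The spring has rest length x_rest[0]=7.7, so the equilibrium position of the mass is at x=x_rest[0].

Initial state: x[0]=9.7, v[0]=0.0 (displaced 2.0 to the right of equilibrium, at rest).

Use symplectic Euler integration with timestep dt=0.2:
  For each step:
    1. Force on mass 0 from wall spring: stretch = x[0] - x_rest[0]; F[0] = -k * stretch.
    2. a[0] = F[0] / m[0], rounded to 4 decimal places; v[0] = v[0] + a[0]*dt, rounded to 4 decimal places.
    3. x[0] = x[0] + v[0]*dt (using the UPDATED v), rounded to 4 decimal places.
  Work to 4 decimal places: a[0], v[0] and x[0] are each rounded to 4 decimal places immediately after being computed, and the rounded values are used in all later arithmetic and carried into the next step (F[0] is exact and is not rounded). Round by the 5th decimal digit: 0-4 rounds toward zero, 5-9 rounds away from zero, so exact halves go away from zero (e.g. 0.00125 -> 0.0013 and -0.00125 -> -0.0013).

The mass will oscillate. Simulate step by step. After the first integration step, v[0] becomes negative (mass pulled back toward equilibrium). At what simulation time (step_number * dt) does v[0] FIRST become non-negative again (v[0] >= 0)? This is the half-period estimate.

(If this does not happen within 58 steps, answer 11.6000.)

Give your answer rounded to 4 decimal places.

Step 0: x=[9.7000] v=[0.0000]
Step 1: x=[9.6440] v=[-0.2800]
Step 2: x=[9.5336] v=[-0.5522]
Step 3: x=[9.3718] v=[-0.8089]
Step 4: x=[9.1632] v=[-1.0430]
Step 5: x=[8.9136] v=[-1.2478]
Step 6: x=[8.6301] v=[-1.4177]
Step 7: x=[8.3205] v=[-1.5479]
Step 8: x=[7.9935] v=[-1.6348]
Step 9: x=[7.6583] v=[-1.6759]
Step 10: x=[7.3243] v=[-1.6701]
Step 11: x=[7.0008] v=[-1.6175]
Step 12: x=[6.6969] v=[-1.5196]
Step 13: x=[6.4211] v=[-1.3792]
Step 14: x=[6.1811] v=[-1.2002]
Step 15: x=[5.9836] v=[-0.9876]
Step 16: x=[5.8341] v=[-0.7473]
Step 17: x=[5.7369] v=[-0.4861]
Step 18: x=[5.6946] v=[-0.2113]
Step 19: x=[5.7085] v=[0.0695]
First v>=0 after going negative at step 19, time=3.8000

Answer: 3.8000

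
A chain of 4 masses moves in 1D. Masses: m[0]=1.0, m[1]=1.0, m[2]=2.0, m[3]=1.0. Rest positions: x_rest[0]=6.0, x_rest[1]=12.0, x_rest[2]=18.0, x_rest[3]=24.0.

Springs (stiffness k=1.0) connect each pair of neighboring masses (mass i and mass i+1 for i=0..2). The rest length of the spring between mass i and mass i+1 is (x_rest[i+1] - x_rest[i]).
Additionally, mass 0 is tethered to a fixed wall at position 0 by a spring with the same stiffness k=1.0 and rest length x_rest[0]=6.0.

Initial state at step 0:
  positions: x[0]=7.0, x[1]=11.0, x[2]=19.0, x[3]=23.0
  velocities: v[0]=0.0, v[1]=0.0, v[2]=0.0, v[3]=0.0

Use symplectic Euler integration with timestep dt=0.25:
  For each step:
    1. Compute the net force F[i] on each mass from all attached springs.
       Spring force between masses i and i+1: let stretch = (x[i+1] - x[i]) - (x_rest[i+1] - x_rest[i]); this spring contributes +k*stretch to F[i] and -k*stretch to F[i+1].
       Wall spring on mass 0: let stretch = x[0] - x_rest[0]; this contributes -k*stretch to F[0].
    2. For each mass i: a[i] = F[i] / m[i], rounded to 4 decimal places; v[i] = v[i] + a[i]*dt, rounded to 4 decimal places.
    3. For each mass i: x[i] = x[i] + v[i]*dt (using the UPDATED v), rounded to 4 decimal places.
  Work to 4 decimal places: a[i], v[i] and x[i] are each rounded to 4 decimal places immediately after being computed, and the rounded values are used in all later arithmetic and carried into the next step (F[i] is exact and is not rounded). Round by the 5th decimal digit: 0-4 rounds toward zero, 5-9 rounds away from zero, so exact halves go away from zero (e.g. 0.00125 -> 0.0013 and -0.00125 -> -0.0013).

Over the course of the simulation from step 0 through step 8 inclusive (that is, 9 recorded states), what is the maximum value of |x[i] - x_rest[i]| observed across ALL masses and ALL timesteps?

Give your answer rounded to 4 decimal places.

Step 0: x=[7.0000 11.0000 19.0000 23.0000] v=[0.0000 0.0000 0.0000 0.0000]
Step 1: x=[6.8125 11.2500 18.8750 23.1250] v=[-0.7500 1.0000 -0.5000 0.5000]
Step 2: x=[6.4766 11.6992 18.6445 23.3594] v=[-1.3438 1.7969 -0.9219 0.9375]
Step 3: x=[6.0623 12.2561 18.3443 23.6741] v=[-1.6573 2.2276 -1.2007 1.2588]
Step 4: x=[5.6562 12.8064 18.0204 24.0307] v=[-1.6244 2.2012 -1.2955 1.4264]
Step 5: x=[5.3435 13.2357 17.7214 24.3867] v=[-1.2509 1.7172 -1.1960 1.4238]
Step 6: x=[5.1901 13.4521 17.4905 24.7011] v=[-0.6137 0.8656 -0.9236 1.2575]
Step 7: x=[5.2287 13.4045 17.3587 24.9398] v=[0.1543 -0.1903 -0.5271 0.9549]
Step 8: x=[5.4515 13.0931 17.3403 25.0797] v=[0.8911 -1.2457 -0.0737 0.5596]
Max displacement = 1.4521

Answer: 1.4521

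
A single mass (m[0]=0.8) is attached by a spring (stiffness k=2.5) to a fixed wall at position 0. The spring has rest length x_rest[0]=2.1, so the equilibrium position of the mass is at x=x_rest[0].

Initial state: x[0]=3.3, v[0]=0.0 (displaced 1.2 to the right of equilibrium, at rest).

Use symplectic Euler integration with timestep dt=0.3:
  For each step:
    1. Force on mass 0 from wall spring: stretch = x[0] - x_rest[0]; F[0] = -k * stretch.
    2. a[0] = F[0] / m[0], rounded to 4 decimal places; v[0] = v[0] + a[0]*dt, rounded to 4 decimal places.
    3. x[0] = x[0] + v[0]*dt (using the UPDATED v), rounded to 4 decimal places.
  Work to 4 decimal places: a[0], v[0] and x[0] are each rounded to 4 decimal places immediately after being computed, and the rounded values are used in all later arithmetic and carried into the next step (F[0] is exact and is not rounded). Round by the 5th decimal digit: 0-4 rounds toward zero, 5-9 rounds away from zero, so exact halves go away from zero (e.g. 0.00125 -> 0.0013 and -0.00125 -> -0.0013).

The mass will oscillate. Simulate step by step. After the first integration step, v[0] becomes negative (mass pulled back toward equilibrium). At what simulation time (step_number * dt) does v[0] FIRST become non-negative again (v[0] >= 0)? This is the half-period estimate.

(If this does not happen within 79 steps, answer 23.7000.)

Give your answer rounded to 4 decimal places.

Answer: 1.8000

Derivation:
Step 0: x=[3.3000] v=[0.0000]
Step 1: x=[2.9625] v=[-1.1250]
Step 2: x=[2.3824] v=[-1.9336]
Step 3: x=[1.7229] v=[-2.1984]
Step 4: x=[1.1694] v=[-1.8449]
Step 5: x=[0.8777] v=[-0.9725]
Step 6: x=[0.9297] v=[0.1734]
First v>=0 after going negative at step 6, time=1.8000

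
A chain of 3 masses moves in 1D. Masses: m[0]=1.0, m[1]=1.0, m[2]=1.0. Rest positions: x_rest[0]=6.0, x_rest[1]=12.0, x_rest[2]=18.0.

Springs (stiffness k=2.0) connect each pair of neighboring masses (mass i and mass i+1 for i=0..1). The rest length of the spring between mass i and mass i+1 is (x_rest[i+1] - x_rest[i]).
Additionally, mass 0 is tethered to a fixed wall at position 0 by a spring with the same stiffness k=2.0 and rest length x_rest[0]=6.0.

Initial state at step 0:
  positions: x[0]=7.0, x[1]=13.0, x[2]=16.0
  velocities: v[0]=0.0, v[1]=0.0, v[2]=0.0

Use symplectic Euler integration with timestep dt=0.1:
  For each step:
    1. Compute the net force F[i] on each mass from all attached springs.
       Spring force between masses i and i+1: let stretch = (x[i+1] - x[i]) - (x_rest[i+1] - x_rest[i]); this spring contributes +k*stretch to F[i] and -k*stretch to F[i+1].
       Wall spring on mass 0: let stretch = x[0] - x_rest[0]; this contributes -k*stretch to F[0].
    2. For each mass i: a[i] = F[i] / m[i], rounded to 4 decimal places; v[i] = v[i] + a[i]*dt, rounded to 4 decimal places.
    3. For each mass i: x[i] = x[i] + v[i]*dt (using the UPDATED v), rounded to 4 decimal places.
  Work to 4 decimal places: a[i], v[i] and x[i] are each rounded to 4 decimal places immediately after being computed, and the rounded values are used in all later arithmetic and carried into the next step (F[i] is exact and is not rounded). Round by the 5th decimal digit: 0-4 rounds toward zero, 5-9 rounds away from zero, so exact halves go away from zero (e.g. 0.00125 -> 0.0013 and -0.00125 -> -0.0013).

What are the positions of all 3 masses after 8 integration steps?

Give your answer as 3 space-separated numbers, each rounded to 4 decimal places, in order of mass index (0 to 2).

Step 0: x=[7.0000 13.0000 16.0000] v=[0.0000 0.0000 0.0000]
Step 1: x=[6.9800 12.9400 16.0600] v=[-0.2000 -0.6000 0.6000]
Step 2: x=[6.9396 12.8232 16.1776] v=[-0.4040 -1.1680 1.1760]
Step 3: x=[6.8781 12.6558 16.3481] v=[-0.6152 -1.6738 1.7051]
Step 4: x=[6.7946 12.4467 16.5648] v=[-0.8353 -2.0909 2.1666]
Step 5: x=[6.6882 12.2069 16.8191] v=[-1.0638 -2.3977 2.5430]
Step 6: x=[6.5584 11.9490 17.1012] v=[-1.2977 -2.5790 2.8206]
Step 7: x=[6.4053 11.6863 17.4002] v=[-1.5313 -2.6267 2.9902]
Step 8: x=[6.2297 11.4323 17.7049] v=[-1.7562 -2.5401 3.0474]

Answer: 6.2297 11.4323 17.7049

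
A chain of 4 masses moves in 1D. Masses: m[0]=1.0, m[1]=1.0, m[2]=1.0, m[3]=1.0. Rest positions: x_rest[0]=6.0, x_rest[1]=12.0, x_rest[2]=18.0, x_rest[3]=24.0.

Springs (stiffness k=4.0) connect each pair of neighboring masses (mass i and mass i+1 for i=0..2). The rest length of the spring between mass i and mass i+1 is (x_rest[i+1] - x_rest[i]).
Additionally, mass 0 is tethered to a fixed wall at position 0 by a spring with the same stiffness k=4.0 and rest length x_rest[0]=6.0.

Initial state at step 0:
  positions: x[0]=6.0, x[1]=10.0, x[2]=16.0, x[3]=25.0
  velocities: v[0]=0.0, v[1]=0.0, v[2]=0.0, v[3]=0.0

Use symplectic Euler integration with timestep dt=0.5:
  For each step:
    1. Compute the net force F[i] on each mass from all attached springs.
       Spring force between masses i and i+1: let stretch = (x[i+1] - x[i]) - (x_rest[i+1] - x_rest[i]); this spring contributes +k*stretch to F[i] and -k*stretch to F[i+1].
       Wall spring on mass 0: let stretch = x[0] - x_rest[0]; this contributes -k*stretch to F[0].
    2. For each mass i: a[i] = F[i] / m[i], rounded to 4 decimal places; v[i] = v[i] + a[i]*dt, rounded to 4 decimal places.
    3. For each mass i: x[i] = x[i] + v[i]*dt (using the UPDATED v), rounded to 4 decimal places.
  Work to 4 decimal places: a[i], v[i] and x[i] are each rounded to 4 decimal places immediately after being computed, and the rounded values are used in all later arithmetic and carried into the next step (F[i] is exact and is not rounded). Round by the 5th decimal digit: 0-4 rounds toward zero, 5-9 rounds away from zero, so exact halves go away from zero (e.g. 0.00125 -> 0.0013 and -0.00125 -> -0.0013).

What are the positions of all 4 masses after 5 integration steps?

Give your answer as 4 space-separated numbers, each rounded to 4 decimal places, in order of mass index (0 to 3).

Step 0: x=[6.0000 10.0000 16.0000 25.0000] v=[0.0000 0.0000 0.0000 0.0000]
Step 1: x=[4.0000 12.0000 19.0000 22.0000] v=[-4.0000 4.0000 6.0000 -6.0000]
Step 2: x=[6.0000 13.0000 18.0000 22.0000] v=[4.0000 2.0000 -2.0000 0.0000]
Step 3: x=[9.0000 12.0000 16.0000 24.0000] v=[6.0000 -2.0000 -4.0000 4.0000]
Step 4: x=[6.0000 12.0000 18.0000 24.0000] v=[-6.0000 0.0000 4.0000 0.0000]
Step 5: x=[3.0000 12.0000 20.0000 24.0000] v=[-6.0000 0.0000 4.0000 0.0000]

Answer: 3.0000 12.0000 20.0000 24.0000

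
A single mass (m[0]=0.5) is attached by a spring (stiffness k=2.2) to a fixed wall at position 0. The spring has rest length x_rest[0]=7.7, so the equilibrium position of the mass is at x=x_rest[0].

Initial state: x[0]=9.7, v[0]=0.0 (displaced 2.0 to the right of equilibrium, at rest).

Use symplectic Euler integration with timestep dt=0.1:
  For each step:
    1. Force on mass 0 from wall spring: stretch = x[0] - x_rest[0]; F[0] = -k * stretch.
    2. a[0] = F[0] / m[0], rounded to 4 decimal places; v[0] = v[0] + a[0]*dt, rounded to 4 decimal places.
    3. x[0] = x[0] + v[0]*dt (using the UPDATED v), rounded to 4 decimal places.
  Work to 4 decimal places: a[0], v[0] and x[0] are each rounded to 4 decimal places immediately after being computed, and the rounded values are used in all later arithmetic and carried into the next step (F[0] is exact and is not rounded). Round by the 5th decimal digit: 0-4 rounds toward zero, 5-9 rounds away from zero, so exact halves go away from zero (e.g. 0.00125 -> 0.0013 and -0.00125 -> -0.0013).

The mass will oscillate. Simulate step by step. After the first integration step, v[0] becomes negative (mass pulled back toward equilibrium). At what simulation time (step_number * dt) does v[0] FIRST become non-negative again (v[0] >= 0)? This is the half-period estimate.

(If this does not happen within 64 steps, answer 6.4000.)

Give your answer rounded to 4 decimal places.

Step 0: x=[9.7000] v=[0.0000]
Step 1: x=[9.6120] v=[-0.8800]
Step 2: x=[9.4399] v=[-1.7213]
Step 3: x=[9.1912] v=[-2.4869]
Step 4: x=[8.8769] v=[-3.1430]
Step 5: x=[8.5108] v=[-3.6608]
Step 6: x=[8.1090] v=[-4.0176]
Step 7: x=[7.6892] v=[-4.1976]
Step 8: x=[7.2699] v=[-4.1929]
Step 9: x=[6.8695] v=[-4.0037]
Step 10: x=[6.5057] v=[-3.6383]
Step 11: x=[6.1944] v=[-3.1128]
Step 12: x=[5.9494] v=[-2.4503]
Step 13: x=[5.7814] v=[-1.6800]
Step 14: x=[5.6978] v=[-0.8358]
Step 15: x=[5.7023] v=[0.0452]
First v>=0 after going negative at step 15, time=1.5000

Answer: 1.5000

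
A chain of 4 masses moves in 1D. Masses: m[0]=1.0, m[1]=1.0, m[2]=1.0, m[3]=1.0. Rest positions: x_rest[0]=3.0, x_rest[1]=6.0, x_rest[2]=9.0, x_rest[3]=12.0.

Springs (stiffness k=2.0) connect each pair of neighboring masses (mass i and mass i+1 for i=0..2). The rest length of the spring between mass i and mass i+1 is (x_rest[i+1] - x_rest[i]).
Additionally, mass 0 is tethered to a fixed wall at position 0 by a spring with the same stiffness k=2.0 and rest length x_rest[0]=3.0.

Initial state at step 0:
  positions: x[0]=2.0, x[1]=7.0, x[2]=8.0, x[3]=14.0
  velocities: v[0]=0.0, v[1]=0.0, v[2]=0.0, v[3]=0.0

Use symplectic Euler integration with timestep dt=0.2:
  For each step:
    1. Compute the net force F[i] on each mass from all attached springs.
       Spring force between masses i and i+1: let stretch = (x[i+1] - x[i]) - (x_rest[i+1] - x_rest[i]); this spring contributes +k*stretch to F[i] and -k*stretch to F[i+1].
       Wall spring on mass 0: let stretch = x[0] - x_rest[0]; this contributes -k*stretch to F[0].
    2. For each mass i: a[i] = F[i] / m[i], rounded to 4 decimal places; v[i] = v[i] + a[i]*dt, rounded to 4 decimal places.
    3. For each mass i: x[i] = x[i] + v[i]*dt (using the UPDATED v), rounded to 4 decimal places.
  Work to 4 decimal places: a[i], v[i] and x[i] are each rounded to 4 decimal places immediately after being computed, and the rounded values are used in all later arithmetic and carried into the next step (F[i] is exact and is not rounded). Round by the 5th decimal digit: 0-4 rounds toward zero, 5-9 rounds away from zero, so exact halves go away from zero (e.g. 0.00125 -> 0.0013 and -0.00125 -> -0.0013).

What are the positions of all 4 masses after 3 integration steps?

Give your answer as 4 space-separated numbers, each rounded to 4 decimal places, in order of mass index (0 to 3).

Step 0: x=[2.0000 7.0000 8.0000 14.0000] v=[0.0000 0.0000 0.0000 0.0000]
Step 1: x=[2.2400 6.6800 8.4000 13.7600] v=[1.2000 -1.6000 2.0000 -1.2000]
Step 2: x=[2.6560 6.1424 9.0912 13.3312] v=[2.0800 -2.6880 3.4560 -2.1440]
Step 3: x=[3.1384 5.5618 9.8857 12.8032] v=[2.4122 -2.9030 3.9725 -2.6400]

Answer: 3.1384 5.5618 9.8857 12.8032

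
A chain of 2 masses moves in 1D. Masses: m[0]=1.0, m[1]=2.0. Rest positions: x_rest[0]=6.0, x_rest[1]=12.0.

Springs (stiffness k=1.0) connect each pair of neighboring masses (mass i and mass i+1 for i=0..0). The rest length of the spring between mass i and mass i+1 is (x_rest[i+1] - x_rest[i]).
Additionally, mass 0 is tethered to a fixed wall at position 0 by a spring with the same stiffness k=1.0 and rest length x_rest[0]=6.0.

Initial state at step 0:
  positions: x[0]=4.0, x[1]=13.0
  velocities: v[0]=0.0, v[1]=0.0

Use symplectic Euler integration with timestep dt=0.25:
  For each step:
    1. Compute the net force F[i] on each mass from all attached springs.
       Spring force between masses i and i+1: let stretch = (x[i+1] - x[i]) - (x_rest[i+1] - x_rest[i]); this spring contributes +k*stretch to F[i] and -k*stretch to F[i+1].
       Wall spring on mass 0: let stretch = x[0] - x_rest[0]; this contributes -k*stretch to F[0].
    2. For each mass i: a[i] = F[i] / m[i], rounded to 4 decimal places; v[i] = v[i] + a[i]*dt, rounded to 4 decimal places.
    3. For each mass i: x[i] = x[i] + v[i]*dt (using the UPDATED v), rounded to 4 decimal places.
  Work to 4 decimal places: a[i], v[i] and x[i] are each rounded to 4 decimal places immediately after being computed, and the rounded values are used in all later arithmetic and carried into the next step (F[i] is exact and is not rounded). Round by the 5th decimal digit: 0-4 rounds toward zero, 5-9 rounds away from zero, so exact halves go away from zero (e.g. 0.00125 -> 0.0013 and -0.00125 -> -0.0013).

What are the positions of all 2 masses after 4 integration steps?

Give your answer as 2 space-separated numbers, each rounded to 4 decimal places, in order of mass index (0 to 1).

Answer: 6.4951 12.2406

Derivation:
Step 0: x=[4.0000 13.0000] v=[0.0000 0.0000]
Step 1: x=[4.3125 12.9063] v=[1.2500 -0.3750]
Step 2: x=[4.8926 12.7315] v=[2.3203 -0.6992]
Step 3: x=[5.6568 12.4992] v=[3.0569 -0.9291]
Step 4: x=[6.4951 12.2406] v=[3.3533 -1.0344]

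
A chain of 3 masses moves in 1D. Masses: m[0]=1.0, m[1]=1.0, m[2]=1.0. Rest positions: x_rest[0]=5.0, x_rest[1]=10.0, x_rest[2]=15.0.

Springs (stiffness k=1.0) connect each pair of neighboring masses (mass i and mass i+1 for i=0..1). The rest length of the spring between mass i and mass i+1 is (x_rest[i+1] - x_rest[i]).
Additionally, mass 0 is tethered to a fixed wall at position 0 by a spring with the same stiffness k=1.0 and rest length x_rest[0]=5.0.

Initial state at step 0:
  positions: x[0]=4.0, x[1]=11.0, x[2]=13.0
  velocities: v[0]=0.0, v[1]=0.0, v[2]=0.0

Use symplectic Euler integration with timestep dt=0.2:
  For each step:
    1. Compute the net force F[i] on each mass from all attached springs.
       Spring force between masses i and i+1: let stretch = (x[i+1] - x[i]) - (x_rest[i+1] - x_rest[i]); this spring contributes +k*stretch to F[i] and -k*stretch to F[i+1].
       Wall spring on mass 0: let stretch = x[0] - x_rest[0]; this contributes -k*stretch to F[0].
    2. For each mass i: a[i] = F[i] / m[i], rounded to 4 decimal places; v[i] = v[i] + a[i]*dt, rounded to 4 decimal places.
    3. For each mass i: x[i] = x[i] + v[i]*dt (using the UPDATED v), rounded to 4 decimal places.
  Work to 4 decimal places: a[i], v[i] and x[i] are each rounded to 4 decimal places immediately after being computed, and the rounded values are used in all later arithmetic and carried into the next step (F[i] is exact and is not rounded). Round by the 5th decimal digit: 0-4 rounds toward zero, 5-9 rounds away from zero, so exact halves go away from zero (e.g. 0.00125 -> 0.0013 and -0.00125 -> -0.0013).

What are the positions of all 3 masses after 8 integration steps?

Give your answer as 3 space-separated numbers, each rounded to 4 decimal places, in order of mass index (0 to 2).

Step 0: x=[4.0000 11.0000 13.0000] v=[0.0000 0.0000 0.0000]
Step 1: x=[4.1200 10.8000 13.1200] v=[0.6000 -1.0000 0.6000]
Step 2: x=[4.3424 10.4256 13.3472] v=[1.1120 -1.8720 1.1360]
Step 3: x=[4.6344 9.9247 13.6575] v=[1.4602 -2.5043 1.5517]
Step 4: x=[4.9527 9.3615 14.0185] v=[1.5914 -2.8158 1.8051]
Step 5: x=[5.2492 8.8083 14.3932] v=[1.4826 -2.7662 1.8737]
Step 6: x=[5.4781 8.3361 14.7445] v=[1.1446 -2.3610 1.7567]
Step 7: x=[5.6022 8.0059 15.0395] v=[0.6206 -1.6509 1.4750]
Step 8: x=[5.5984 7.8609 15.2532] v=[-0.0191 -0.7249 1.0683]

Answer: 5.5984 7.8609 15.2532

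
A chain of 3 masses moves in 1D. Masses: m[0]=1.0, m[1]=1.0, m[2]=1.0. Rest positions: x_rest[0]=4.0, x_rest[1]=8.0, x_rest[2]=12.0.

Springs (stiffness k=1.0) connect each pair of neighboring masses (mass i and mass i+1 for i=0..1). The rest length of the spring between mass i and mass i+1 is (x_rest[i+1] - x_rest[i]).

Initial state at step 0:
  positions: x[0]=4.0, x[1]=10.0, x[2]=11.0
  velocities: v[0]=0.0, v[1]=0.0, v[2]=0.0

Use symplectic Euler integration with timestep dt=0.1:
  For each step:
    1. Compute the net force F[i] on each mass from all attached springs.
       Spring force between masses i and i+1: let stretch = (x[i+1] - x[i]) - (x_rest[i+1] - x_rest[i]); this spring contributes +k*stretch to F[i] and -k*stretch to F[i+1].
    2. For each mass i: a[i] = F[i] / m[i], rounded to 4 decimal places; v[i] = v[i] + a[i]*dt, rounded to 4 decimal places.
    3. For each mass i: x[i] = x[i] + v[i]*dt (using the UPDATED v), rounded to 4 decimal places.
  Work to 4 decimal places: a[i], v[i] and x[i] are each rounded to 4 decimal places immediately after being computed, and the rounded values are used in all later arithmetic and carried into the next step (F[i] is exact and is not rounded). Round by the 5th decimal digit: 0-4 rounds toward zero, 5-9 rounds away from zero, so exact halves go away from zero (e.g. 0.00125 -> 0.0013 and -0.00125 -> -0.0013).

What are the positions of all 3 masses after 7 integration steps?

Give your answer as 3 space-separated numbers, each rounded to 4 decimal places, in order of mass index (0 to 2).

Step 0: x=[4.0000 10.0000 11.0000] v=[0.0000 0.0000 0.0000]
Step 1: x=[4.0200 9.9500 11.0300] v=[0.2000 -0.5000 0.3000]
Step 2: x=[4.0593 9.8515 11.0892] v=[0.3930 -0.9850 0.5920]
Step 3: x=[4.1165 9.7075 11.1760] v=[0.5722 -1.4405 0.8682]
Step 4: x=[4.1896 9.5222 11.2881] v=[0.7313 -1.8528 1.1214]
Step 5: x=[4.2761 9.3013 11.4226] v=[0.8646 -2.2095 1.3448]
Step 6: x=[4.3728 9.0513 11.5759] v=[0.9671 -2.4999 1.5327]
Step 7: x=[4.4763 8.7798 11.7439] v=[1.0350 -2.7153 1.6802]

Answer: 4.4763 8.7798 11.7439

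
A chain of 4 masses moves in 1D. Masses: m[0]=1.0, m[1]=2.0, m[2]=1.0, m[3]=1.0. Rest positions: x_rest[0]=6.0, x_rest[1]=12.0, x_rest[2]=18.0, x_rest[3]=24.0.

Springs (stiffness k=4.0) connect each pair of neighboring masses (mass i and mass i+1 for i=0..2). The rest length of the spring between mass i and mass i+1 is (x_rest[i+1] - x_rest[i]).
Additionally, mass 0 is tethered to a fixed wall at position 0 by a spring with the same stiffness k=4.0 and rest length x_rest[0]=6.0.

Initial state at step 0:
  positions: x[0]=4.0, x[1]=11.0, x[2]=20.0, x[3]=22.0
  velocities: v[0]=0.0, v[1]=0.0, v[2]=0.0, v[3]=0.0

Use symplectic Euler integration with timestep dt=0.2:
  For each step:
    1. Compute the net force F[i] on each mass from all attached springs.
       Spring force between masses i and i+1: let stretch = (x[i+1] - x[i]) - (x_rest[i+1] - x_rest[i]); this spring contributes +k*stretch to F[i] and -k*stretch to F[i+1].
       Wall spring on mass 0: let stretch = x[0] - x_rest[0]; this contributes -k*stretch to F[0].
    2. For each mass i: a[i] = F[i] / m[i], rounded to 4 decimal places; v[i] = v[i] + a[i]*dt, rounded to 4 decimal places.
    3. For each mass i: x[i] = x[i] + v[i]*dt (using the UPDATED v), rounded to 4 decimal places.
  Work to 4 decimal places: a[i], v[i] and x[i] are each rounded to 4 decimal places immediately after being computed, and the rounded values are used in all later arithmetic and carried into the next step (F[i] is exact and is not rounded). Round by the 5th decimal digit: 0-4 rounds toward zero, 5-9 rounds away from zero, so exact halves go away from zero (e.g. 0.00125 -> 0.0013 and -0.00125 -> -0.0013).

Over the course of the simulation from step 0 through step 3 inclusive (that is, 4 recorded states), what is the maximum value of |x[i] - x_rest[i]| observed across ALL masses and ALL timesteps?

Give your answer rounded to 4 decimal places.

Answer: 2.5010

Derivation:
Step 0: x=[4.0000 11.0000 20.0000 22.0000] v=[0.0000 0.0000 0.0000 0.0000]
Step 1: x=[4.4800 11.1600 18.8800 22.6400] v=[2.4000 0.8000 -5.6000 3.2000]
Step 2: x=[5.3120 11.4032 17.1264 23.6384] v=[4.1600 1.2160 -8.7680 4.9920]
Step 3: x=[6.2687 11.6170 15.4990 24.5549] v=[4.7834 1.0688 -8.1370 4.5824]
Max displacement = 2.5010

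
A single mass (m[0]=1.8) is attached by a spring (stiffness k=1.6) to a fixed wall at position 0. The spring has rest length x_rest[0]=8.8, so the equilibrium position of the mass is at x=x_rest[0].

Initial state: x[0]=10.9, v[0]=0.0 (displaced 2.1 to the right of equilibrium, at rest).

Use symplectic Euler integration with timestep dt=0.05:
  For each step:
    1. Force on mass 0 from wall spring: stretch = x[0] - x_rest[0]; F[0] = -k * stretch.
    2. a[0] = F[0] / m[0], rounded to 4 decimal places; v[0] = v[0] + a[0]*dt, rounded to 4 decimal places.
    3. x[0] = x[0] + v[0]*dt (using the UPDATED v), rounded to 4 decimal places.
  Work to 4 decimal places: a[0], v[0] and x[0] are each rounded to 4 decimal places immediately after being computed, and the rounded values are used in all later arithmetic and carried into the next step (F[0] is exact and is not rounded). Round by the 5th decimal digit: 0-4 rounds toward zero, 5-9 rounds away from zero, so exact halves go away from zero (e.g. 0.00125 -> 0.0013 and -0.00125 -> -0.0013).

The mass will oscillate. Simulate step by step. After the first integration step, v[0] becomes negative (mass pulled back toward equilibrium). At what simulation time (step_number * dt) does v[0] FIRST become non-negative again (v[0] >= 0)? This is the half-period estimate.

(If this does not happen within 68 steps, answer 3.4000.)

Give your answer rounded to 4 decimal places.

Answer: 3.3500

Derivation:
Step 0: x=[10.9000] v=[0.0000]
Step 1: x=[10.8953] v=[-0.0933]
Step 2: x=[10.8860] v=[-0.1864]
Step 3: x=[10.8720] v=[-0.2791]
Step 4: x=[10.8534] v=[-0.3712]
Step 5: x=[10.8303] v=[-0.4625]
Step 6: x=[10.8027] v=[-0.5527]
Step 7: x=[10.7706] v=[-0.6417]
Step 8: x=[10.7341] v=[-0.7293]
Step 9: x=[10.6933] v=[-0.8153]
Step 10: x=[10.6483] v=[-0.8994]
Step 11: x=[10.5992] v=[-0.9815]
Step 12: x=[10.5461] v=[-1.0615]
Step 13: x=[10.4891] v=[-1.1391]
Step 14: x=[10.4284] v=[-1.2142]
Step 15: x=[10.3641] v=[-1.2866]
Step 16: x=[10.2963] v=[-1.3561]
Step 17: x=[10.2252] v=[-1.4226]
Step 18: x=[10.1509] v=[-1.4859]
Step 19: x=[10.0736] v=[-1.5459]
Step 20: x=[9.9935] v=[-1.6025]
Step 21: x=[9.9107] v=[-1.6555]
Step 22: x=[9.8255] v=[-1.7049]
Step 23: x=[9.7380] v=[-1.7505]
Step 24: x=[9.6484] v=[-1.7922]
Step 25: x=[9.5569] v=[-1.8299]
Step 26: x=[9.4637] v=[-1.8635]
Step 27: x=[9.3691] v=[-1.8930]
Step 28: x=[9.2732] v=[-1.9183]
Step 29: x=[9.1762] v=[-1.9393]
Step 30: x=[9.0784] v=[-1.9560]
Step 31: x=[8.9800] v=[-1.9684]
Step 32: x=[8.8812] v=[-1.9764]
Step 33: x=[8.7822] v=[-1.9800]
Step 34: x=[8.6832] v=[-1.9792]
Step 35: x=[8.5845] v=[-1.9740]
Step 36: x=[8.4863] v=[-1.9644]
Step 37: x=[8.3888] v=[-1.9505]
Step 38: x=[8.2922] v=[-1.9322]
Step 39: x=[8.1967] v=[-1.9096]
Step 40: x=[8.1026] v=[-1.8828]
Step 41: x=[8.0100] v=[-1.8518]
Step 42: x=[7.9192] v=[-1.8167]
Step 43: x=[7.8303] v=[-1.7776]
Step 44: x=[7.7436] v=[-1.7345]
Step 45: x=[7.6592] v=[-1.6876]
Step 46: x=[7.5774] v=[-1.6369]
Step 47: x=[7.4983] v=[-1.5826]
Step 48: x=[7.4221] v=[-1.5247]
Step 49: x=[7.3489] v=[-1.4635]
Step 50: x=[7.2790] v=[-1.3990]
Step 51: x=[7.2124] v=[-1.3314]
Step 52: x=[7.1494] v=[-1.2608]
Step 53: x=[7.0900] v=[-1.1874]
Step 54: x=[7.0344] v=[-1.1114]
Step 55: x=[6.9828] v=[-1.0329]
Step 56: x=[6.9352] v=[-0.9521]
Step 57: x=[6.8917] v=[-0.8692]
Step 58: x=[6.8525] v=[-0.7844]
Step 59: x=[6.8176] v=[-0.6978]
Step 60: x=[6.7871] v=[-0.6097]
Step 61: x=[6.7611] v=[-0.5202]
Step 62: x=[6.7396] v=[-0.4296]
Step 63: x=[6.7227] v=[-0.3380]
Step 64: x=[6.7104] v=[-0.2457]
Step 65: x=[6.7028] v=[-0.1528]
Step 66: x=[6.6998] v=[-0.0596]
Step 67: x=[6.7015] v=[0.0337]
First v>=0 after going negative at step 67, time=3.3500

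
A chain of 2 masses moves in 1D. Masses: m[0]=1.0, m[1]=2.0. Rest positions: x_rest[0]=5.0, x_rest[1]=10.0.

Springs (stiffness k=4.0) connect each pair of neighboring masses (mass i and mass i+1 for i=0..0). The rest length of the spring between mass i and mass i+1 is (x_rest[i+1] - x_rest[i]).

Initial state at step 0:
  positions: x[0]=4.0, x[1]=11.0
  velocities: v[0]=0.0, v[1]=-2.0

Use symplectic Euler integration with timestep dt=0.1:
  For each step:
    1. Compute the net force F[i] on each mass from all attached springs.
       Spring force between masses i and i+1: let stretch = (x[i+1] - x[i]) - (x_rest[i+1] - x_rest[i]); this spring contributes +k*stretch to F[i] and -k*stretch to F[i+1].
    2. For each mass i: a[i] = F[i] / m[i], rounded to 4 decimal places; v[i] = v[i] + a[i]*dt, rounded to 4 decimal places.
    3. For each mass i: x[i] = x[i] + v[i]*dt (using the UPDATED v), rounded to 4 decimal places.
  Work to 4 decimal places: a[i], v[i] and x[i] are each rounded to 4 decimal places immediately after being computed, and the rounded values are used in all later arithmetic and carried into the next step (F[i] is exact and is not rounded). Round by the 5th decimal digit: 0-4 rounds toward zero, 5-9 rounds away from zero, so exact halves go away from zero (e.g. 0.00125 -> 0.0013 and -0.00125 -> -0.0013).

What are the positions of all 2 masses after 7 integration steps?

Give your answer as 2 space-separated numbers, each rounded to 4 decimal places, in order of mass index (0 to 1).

Step 0: x=[4.0000 11.0000] v=[0.0000 -2.0000]
Step 1: x=[4.0800 10.7600] v=[0.8000 -2.4000]
Step 2: x=[4.2272 10.4864] v=[1.4720 -2.7360]
Step 3: x=[4.4248 10.1876] v=[1.9757 -2.9878]
Step 4: x=[4.6529 9.8736] v=[2.2808 -3.1404]
Step 5: x=[4.8898 9.5552] v=[2.3691 -3.1845]
Step 6: x=[5.1133 9.2434] v=[2.2353 -3.1176]
Step 7: x=[5.3020 8.9490] v=[1.8873 -2.9436]

Answer: 5.3020 8.9490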